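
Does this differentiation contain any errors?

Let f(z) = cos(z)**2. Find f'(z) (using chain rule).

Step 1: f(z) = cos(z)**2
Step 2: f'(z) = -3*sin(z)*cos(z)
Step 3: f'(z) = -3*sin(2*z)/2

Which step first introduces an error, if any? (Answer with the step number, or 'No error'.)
Step 2

Step 2 is incorrect due to a wrong coefficient.
The step shows: -3*sin(z)*cos(z)
The correct value should be: -2*sin(z)*cos(z)

Explanation: The coefficient -2 was incorrectly written as -3: the term -2*sin(z)*cos(z) was incorrectly written as -3*sin(z)*cos(z)
The later steps are derived from this incorrect expression, so the error originates in Step 2.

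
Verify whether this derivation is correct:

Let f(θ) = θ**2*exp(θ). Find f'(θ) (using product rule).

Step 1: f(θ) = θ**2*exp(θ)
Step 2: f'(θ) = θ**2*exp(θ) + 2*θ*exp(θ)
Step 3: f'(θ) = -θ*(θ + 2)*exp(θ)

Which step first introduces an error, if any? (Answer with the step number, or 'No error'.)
Step 3

Step 3 is incorrect due to a sign flip.
The step shows: -θ*(θ + 2)*exp(θ)
The correct value should be: θ*(θ + 2)*exp(θ)

Explanation: The sign of the whole expression was flipped: the term θ*(θ + 2)*exp(θ) was incorrectly written as -θ*(θ + 2)*exp(θ)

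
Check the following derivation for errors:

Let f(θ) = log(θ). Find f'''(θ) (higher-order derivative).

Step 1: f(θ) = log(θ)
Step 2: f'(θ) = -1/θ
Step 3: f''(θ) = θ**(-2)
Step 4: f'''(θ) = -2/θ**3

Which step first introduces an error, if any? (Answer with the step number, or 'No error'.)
Step 2

Step 2 is incorrect due to a sign flip.
The step shows: -1/θ
The correct value should be: 1/θ

Explanation: The sign of the whole expression was flipped: the term 1/θ was incorrectly written as -1/θ
The later steps are derived from this incorrect expression, so the error originates in Step 2.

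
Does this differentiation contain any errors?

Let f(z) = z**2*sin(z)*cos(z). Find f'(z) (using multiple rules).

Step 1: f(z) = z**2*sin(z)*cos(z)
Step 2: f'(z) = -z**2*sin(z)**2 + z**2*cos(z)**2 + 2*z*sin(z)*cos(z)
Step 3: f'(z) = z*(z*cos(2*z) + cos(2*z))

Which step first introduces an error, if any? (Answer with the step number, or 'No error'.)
Step 3

Step 3 is incorrect due to a wrong trig function.
The step shows: z*(z*cos(2*z) + cos(2*z))
The correct value should be: z*(z*cos(2*z) + sin(2*z))

Explanation: sin(2*z) was incorrectly written as cos(2*z): the term z*(z*cos(2*z) + sin(2*z)) was incorrectly written as z*(z*cos(2*z) + cos(2*z))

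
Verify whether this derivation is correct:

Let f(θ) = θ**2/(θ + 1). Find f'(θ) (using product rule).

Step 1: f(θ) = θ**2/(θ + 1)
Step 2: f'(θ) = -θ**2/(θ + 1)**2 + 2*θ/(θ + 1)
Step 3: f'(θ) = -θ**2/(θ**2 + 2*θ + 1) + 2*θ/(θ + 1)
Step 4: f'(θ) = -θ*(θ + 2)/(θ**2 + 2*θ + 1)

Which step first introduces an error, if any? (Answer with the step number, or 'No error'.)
Step 4

Step 4 is incorrect due to a sign flip.
The step shows: -θ*(θ + 2)/(θ**2 + 2*θ + 1)
The correct value should be: θ*(θ + 2)/(θ**2 + 2*θ + 1)

Explanation: The sign of the whole expression was flipped: the term θ*(θ + 2)/(θ**2 + 2*θ + 1) was incorrectly written as -θ*(θ + 2)/(θ**2 + 2*θ + 1)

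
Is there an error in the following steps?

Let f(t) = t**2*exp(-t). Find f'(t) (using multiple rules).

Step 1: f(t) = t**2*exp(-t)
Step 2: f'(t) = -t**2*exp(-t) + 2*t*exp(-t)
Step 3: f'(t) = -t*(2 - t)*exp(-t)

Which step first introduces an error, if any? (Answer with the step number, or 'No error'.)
Step 3

Step 3 is incorrect due to a sign flip.
The step shows: -t*(2 - t)*exp(-t)
The correct value should be: t*(2 - t)*exp(-t)

Explanation: The sign of the whole expression was flipped: the term t*(2 - t)*exp(-t) was incorrectly written as -t*(2 - t)*exp(-t)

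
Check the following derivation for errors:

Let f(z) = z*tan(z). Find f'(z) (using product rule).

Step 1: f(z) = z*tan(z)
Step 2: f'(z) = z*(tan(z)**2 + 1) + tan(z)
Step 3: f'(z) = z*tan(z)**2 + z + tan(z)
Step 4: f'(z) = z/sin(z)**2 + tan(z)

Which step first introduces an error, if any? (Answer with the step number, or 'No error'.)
Step 4

Step 4 is incorrect due to a wrong trig function.
The step shows: z/sin(z)**2 + tan(z)
The correct value should be: z/cos(z)**2 + tan(z)

Explanation: cos(z) was incorrectly written as sin(z): the term z/cos(z)**2 was incorrectly written as z/sin(z)**2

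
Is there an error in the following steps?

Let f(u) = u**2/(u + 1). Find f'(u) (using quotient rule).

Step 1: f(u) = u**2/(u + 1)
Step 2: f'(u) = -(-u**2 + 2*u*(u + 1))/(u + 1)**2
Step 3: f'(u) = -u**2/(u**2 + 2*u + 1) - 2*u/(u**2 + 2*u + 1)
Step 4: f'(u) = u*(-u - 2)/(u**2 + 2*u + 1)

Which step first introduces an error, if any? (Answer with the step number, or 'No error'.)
Step 2

Step 2 is incorrect due to a sign flip.
The step shows: -(-u**2 + 2*u*(u + 1))/(u + 1)**2
The correct value should be: (-u**2 + 2*u*(u + 1))/(u + 1)**2

Explanation: The sign of the whole expression was flipped: the term (-u**2 + 2*u*(u + 1))/(u + 1)**2 was incorrectly written as -(-u**2 + 2*u*(u + 1))/(u + 1)**2
The later steps are derived from this incorrect expression, so the error originates in Step 2.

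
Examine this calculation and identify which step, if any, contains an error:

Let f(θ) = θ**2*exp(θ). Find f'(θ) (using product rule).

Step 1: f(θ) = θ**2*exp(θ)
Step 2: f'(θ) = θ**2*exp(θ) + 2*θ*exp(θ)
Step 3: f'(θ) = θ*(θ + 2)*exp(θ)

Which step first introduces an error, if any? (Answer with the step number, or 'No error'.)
No error

All steps in this derivation are correct.
The final answer f'(θ) = θ*(θ + 2)*exp(θ) is valid.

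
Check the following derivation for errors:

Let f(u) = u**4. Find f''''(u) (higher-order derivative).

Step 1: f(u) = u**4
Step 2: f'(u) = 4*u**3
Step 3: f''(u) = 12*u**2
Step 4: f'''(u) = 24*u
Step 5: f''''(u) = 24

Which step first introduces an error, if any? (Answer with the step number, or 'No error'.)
No error

All steps in this derivation are correct.
The final answer f''''(u) = 24 is valid.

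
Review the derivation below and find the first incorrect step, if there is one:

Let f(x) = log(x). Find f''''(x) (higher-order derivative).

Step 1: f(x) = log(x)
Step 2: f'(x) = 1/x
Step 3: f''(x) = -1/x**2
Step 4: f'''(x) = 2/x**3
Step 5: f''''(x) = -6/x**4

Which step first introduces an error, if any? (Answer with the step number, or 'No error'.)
No error

All steps in this derivation are correct.
The final answer f''''(x) = -6/x**4 is valid.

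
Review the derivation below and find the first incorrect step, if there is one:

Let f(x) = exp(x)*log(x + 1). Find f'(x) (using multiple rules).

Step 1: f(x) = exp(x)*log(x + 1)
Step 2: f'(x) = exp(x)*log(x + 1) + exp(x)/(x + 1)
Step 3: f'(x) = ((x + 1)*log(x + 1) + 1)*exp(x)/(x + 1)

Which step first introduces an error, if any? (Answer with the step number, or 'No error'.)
No error

All steps in this derivation are correct.
The final answer f'(x) = ((x + 1)*log(x + 1) + 1)*exp(x)/(x + 1) is valid.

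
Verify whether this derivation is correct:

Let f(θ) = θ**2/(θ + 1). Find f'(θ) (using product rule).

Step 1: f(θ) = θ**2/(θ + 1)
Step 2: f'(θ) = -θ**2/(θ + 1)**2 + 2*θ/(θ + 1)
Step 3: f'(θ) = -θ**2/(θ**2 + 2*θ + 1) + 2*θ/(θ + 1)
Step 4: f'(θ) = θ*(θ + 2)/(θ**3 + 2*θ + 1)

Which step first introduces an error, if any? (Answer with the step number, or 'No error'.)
Step 4

Step 4 is incorrect due to a wrong exponent.
The step shows: θ*(θ + 2)/(θ**3 + 2*θ + 1)
The correct value should be: θ*(θ + 2)/(θ**2 + 2*θ + 1)

Explanation: The exponent 2 on θ was incorrectly written as 3: the term θ*(θ + 2)/(θ**2 + 2*θ + 1) was incorrectly written as θ*(θ + 2)/(θ**3 + 2*θ + 1)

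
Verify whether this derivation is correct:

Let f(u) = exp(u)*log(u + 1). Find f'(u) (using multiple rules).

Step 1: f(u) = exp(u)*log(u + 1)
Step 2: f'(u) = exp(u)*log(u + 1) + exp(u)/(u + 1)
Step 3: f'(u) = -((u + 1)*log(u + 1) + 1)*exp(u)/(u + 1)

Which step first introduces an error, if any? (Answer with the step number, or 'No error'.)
Step 3

Step 3 is incorrect due to a sign flip.
The step shows: -((u + 1)*log(u + 1) + 1)*exp(u)/(u + 1)
The correct value should be: ((u + 1)*log(u + 1) + 1)*exp(u)/(u + 1)

Explanation: The sign of the whole expression was flipped: the term ((u + 1)*log(u + 1) + 1)*exp(u)/(u + 1) was incorrectly written as -((u + 1)*log(u + 1) + 1)*exp(u)/(u + 1)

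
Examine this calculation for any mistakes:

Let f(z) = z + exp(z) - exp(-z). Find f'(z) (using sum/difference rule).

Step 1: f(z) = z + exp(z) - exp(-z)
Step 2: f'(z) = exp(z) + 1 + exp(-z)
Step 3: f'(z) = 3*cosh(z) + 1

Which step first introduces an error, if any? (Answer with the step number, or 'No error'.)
Step 3

Step 3 is incorrect due to a wrong coefficient.
The step shows: 3*cosh(z) + 1
The correct value should be: 2*cosh(z) + 1

Explanation: The coefficient 2 was incorrectly written as 3: the term 2*cosh(z) was incorrectly written as 3*cosh(z)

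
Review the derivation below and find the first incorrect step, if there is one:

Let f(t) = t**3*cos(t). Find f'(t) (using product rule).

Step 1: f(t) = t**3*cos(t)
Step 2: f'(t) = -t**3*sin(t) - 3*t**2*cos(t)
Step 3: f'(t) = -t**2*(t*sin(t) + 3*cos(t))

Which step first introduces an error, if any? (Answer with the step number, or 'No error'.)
Step 2

Step 2 is incorrect due to a sign flip.
The step shows: -t**3*sin(t) - 3*t**2*cos(t)
The correct value should be: -t**3*sin(t) + 3*t**2*cos(t)

Explanation: The sign of one term was flipped: the term 3*t**2*cos(t) was incorrectly written as -3*t**2*cos(t)
The later steps are derived from this incorrect expression, so the error originates in Step 2.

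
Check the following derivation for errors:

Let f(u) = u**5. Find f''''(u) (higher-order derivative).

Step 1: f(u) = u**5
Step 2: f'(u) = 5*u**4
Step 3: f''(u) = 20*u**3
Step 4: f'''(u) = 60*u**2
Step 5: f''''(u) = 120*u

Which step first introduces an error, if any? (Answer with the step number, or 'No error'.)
No error

All steps in this derivation are correct.
The final answer f''''(u) = 120*u is valid.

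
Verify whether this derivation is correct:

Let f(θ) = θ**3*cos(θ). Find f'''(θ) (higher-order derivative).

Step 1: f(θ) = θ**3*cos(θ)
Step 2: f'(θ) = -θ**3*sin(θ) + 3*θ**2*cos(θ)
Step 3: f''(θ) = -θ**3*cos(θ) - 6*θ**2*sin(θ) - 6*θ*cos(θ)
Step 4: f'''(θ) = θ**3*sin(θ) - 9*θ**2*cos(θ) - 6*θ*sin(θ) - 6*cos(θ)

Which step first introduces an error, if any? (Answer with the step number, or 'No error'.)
Step 3

Step 3 is incorrect due to a sign flip.
The step shows: -θ**3*cos(θ) - 6*θ**2*sin(θ) - 6*θ*cos(θ)
The correct value should be: -θ**3*cos(θ) - 6*θ**2*sin(θ) + 6*θ*cos(θ)

Explanation: The sign of one term was flipped: the term 6*θ*cos(θ) was incorrectly written as -6*θ*cos(θ)
The later steps are derived from this incorrect expression, so the error originates in Step 3.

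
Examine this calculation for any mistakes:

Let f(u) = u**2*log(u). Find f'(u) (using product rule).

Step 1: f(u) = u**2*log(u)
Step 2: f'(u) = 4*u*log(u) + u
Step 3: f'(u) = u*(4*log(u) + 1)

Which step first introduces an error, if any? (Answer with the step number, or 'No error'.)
Step 2

Step 2 is incorrect due to a wrong coefficient.
The step shows: 4*u*log(u) + u
The correct value should be: 2*u*log(u) + u

Explanation: The coefficient 2 was incorrectly written as 4: the term 2*u*log(u) was incorrectly written as 4*u*log(u)
The later steps are derived from this incorrect expression, so the error originates in Step 2.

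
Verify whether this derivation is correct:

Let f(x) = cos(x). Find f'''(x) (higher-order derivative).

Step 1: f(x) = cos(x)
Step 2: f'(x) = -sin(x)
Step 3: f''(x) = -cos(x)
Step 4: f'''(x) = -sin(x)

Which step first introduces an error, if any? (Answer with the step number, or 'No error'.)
Step 4

Step 4 is incorrect due to a sign flip.
The step shows: -sin(x)
The correct value should be: sin(x)

Explanation: The sign of the whole expression was flipped: the term sin(x) was incorrectly written as -sin(x)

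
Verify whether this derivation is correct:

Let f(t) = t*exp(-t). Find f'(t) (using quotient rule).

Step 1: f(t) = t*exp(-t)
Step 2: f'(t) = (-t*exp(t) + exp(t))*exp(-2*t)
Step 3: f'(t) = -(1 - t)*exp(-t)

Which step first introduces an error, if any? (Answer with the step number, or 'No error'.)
Step 3

Step 3 is incorrect due to a sign flip.
The step shows: -(1 - t)*exp(-t)
The correct value should be: (1 - t)*exp(-t)

Explanation: The sign of the whole expression was flipped: the term (1 - t)*exp(-t) was incorrectly written as -(1 - t)*exp(-t)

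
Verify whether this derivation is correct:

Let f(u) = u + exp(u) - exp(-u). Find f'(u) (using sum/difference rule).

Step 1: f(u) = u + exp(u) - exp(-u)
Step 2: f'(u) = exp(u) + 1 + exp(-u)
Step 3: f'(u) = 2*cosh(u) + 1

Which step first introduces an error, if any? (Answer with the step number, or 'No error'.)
No error

All steps in this derivation are correct.
The final answer f'(u) = 2*cosh(u) + 1 is valid.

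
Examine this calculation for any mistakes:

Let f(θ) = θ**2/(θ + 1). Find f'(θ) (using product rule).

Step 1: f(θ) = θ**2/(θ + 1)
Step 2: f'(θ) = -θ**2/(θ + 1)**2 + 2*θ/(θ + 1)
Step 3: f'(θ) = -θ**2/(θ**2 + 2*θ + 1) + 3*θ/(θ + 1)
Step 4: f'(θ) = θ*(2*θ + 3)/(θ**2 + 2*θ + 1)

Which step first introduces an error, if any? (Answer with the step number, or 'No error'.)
Step 3

Step 3 is incorrect due to a wrong coefficient.
The step shows: -θ**2/(θ**2 + 2*θ + 1) + 3*θ/(θ + 1)
The correct value should be: -θ**2/(θ**2 + 2*θ + 1) + 2*θ/(θ + 1)

Explanation: The coefficient 2 was incorrectly written as 3: the term 2*θ/(θ + 1) was incorrectly written as 3*θ/(θ + 1)
The later steps are derived from this incorrect expression, so the error originates in Step 3.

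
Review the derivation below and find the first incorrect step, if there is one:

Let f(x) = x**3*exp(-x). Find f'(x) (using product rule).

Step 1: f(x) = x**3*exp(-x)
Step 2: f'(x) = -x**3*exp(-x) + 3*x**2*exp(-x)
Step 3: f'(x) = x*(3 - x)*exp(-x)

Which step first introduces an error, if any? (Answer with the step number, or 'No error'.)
Step 3

Step 3 is incorrect due to a wrong exponent.
The step shows: x*(3 - x)*exp(-x)
The correct value should be: x**2*(3 - x)*exp(-x)

Explanation: The exponent 2 on x was incorrectly written as 1: the term x**2*(3 - x)*exp(-x) was incorrectly written as x*(3 - x)*exp(-x)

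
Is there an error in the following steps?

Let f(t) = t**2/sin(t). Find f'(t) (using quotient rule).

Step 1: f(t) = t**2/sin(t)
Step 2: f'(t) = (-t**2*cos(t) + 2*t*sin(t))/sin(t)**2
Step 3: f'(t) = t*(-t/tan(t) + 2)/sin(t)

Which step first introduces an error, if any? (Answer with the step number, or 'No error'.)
No error

All steps in this derivation are correct.
The final answer f'(t) = t*(-t/tan(t) + 2)/sin(t) is valid.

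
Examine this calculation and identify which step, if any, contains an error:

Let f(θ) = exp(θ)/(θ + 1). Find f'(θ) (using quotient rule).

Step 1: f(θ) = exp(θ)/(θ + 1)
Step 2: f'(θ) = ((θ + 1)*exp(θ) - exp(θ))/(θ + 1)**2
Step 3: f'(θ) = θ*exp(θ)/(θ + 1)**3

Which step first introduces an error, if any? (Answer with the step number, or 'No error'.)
Step 3

Step 3 is incorrect due to a wrong exponent.
The step shows: θ*exp(θ)/(θ + 1)**3
The correct value should be: θ*exp(θ)/(θ + 1)**2

Explanation: The exponent -2 on θ + 1 was incorrectly written as -3: the term θ*exp(θ)/(θ + 1)**2 was incorrectly written as θ*exp(θ)/(θ + 1)**3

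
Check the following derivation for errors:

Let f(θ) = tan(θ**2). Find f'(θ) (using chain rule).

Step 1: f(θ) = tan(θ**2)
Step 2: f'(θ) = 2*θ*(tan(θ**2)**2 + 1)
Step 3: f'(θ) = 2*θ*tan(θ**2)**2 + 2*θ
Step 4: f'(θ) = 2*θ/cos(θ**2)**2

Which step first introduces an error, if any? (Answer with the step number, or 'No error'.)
No error

All steps in this derivation are correct.
The final answer f'(θ) = 2*θ/cos(θ**2)**2 is valid.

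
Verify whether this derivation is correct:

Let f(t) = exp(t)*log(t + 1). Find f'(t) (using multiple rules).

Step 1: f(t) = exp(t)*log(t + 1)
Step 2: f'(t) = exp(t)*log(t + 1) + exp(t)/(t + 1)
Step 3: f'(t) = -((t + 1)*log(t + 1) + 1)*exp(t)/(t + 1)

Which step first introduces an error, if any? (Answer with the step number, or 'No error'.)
Step 3

Step 3 is incorrect due to a sign flip.
The step shows: -((t + 1)*log(t + 1) + 1)*exp(t)/(t + 1)
The correct value should be: ((t + 1)*log(t + 1) + 1)*exp(t)/(t + 1)

Explanation: The sign of the whole expression was flipped: the term ((t + 1)*log(t + 1) + 1)*exp(t)/(t + 1) was incorrectly written as -((t + 1)*log(t + 1) + 1)*exp(t)/(t + 1)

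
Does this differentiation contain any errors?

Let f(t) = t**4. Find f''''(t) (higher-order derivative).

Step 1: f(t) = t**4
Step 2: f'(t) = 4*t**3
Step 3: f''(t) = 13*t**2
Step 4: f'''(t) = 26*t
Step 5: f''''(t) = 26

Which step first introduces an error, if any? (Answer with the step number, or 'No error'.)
Step 3

Step 3 is incorrect due to a wrong coefficient.
The step shows: 13*t**2
The correct value should be: 12*t**2

Explanation: The coefficient 12 was incorrectly written as 13: the term 12*t**2 was incorrectly written as 13*t**2
The later steps are derived from this incorrect expression, so the error originates in Step 3.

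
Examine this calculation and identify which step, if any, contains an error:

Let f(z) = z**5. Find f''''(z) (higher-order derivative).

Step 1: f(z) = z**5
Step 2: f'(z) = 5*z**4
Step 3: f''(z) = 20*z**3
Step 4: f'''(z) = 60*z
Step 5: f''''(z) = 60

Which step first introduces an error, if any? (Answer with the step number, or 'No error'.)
Step 4

Step 4 is incorrect due to a wrong exponent.
The step shows: 60*z
The correct value should be: 60*z**2

Explanation: The exponent 2 on z was incorrectly written as 1: the term 60*z**2 was incorrectly written as 60*z
The later steps are derived from this incorrect expression, so the error originates in Step 4.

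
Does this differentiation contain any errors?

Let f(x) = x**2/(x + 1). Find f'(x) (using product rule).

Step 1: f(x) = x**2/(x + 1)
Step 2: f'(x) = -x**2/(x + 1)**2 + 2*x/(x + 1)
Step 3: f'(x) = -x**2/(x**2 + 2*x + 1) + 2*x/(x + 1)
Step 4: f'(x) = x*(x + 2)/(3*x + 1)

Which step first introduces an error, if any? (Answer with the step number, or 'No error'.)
Step 4

Step 4 is incorrect due to a wrong exponent.
The step shows: x*(x + 2)/(3*x + 1)
The correct value should be: x*(x + 2)/(x**2 + 2*x + 1)

Explanation: The exponent 2 on x was incorrectly written as 1: the term x*(x + 2)/(x**2 + 2*x + 1) was incorrectly written as x*(x + 2)/(3*x + 1)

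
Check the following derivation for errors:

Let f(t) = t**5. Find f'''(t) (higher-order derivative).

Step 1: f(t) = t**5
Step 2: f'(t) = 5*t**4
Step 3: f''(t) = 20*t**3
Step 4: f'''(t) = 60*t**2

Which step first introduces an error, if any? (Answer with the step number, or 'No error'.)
No error

All steps in this derivation are correct.
The final answer f'''(t) = 60*t**2 is valid.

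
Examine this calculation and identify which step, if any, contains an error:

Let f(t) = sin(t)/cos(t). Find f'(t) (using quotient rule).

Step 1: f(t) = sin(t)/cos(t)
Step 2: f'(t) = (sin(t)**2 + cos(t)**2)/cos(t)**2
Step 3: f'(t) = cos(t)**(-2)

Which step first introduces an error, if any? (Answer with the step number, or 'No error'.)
No error

All steps in this derivation are correct.
The final answer f'(t) = cos(t)**(-2) is valid.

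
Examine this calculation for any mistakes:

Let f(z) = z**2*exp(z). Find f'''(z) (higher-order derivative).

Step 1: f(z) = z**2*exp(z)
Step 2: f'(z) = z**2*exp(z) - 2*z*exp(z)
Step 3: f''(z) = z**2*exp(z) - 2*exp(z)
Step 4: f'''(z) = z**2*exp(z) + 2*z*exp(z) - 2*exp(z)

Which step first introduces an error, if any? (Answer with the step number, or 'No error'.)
Step 2

Step 2 is incorrect due to a sign flip.
The step shows: z**2*exp(z) - 2*z*exp(z)
The correct value should be: z**2*exp(z) + 2*z*exp(z)

Explanation: The sign of one term was flipped: the term 2*z*exp(z) was incorrectly written as -2*z*exp(z)
The later steps are derived from this incorrect expression, so the error originates in Step 2.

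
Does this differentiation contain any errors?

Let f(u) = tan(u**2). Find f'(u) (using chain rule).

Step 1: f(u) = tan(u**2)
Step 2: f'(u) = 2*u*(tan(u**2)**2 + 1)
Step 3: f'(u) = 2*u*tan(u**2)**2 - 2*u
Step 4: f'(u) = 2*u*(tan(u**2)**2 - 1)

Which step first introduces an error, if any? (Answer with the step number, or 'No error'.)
Step 3

Step 3 is incorrect due to a sign flip.
The step shows: 2*u*tan(u**2)**2 - 2*u
The correct value should be: 2*u*tan(u**2)**2 + 2*u

Explanation: The sign of one term was flipped: the term 2*u was incorrectly written as -2*u
The later steps are derived from this incorrect expression, so the error originates in Step 3.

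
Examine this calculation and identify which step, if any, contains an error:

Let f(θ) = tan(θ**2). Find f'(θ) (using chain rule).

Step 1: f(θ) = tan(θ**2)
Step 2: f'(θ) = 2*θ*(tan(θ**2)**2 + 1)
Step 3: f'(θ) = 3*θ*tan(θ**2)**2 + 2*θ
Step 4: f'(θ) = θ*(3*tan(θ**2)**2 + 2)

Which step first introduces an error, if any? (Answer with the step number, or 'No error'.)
Step 3

Step 3 is incorrect due to a wrong coefficient.
The step shows: 3*θ*tan(θ**2)**2 + 2*θ
The correct value should be: 2*θ*tan(θ**2)**2 + 2*θ

Explanation: The coefficient 2 was incorrectly written as 3: the term 2*θ*tan(θ**2)**2 was incorrectly written as 3*θ*tan(θ**2)**2
The later steps are derived from this incorrect expression, so the error originates in Step 3.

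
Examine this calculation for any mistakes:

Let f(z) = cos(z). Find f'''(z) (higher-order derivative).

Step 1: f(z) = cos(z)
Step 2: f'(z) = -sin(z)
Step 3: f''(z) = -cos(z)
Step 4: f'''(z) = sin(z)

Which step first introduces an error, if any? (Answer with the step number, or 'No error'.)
No error

All steps in this derivation are correct.
The final answer f'''(z) = sin(z) is valid.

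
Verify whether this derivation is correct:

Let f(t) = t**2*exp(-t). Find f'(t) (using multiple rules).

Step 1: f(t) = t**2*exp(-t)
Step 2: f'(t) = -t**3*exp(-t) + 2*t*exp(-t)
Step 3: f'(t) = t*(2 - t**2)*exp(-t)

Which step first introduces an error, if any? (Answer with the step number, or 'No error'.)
Step 2

Step 2 is incorrect due to a wrong exponent.
The step shows: -t**3*exp(-t) + 2*t*exp(-t)
The correct value should be: -t**2*exp(-t) + 2*t*exp(-t)

Explanation: The exponent 2 on t was incorrectly written as 3: the term -t**2*exp(-t) was incorrectly written as -t**3*exp(-t)
The later steps are derived from this incorrect expression, so the error originates in Step 2.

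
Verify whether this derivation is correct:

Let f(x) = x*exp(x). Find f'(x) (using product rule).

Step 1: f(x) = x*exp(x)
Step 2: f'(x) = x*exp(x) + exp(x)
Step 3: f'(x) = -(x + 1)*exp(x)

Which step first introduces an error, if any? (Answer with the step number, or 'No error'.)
Step 3

Step 3 is incorrect due to a sign flip.
The step shows: -(x + 1)*exp(x)
The correct value should be: (x + 1)*exp(x)

Explanation: The sign of the whole expression was flipped: the term (x + 1)*exp(x) was incorrectly written as -(x + 1)*exp(x)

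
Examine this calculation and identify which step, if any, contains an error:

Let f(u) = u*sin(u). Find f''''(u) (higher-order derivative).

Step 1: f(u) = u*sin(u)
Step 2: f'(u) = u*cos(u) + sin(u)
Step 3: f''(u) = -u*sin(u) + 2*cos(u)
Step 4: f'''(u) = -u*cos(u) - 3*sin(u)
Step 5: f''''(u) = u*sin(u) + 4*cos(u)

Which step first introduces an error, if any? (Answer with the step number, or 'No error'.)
Step 5

Step 5 is incorrect due to a sign flip.
The step shows: u*sin(u) + 4*cos(u)
The correct value should be: u*sin(u) - 4*cos(u)

Explanation: The sign of one term was flipped: the term -4*cos(u) was incorrectly written as 4*cos(u)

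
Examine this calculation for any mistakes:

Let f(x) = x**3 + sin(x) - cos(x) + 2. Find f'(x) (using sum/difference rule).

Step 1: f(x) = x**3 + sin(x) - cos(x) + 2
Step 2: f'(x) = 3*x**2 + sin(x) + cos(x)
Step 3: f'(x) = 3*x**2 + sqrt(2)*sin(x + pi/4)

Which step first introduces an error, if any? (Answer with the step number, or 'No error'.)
No error

All steps in this derivation are correct.
The final answer f'(x) = 3*x**2 + sqrt(2)*sin(x + pi/4) is valid.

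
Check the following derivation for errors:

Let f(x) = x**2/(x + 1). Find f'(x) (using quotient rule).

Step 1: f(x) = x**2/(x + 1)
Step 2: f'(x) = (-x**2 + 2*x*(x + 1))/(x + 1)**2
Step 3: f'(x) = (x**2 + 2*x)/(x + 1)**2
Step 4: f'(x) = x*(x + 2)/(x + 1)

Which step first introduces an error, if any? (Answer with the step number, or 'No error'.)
Step 4

Step 4 is incorrect due to a wrong exponent.
The step shows: x*(x + 2)/(x + 1)
The correct value should be: x*(x + 2)/(x + 1)**2

Explanation: The exponent -2 on x + 1 was incorrectly written as -1: the term x*(x + 2)/(x + 1)**2 was incorrectly written as x*(x + 2)/(x + 1)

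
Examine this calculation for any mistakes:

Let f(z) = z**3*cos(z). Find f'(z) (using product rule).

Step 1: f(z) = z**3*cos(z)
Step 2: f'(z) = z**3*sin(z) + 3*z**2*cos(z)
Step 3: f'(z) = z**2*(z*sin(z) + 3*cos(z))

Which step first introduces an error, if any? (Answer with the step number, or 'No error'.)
Step 2

Step 2 is incorrect due to a sign flip.
The step shows: z**3*sin(z) + 3*z**2*cos(z)
The correct value should be: -z**3*sin(z) + 3*z**2*cos(z)

Explanation: The sign of one term was flipped: the term -z**3*sin(z) was incorrectly written as z**3*sin(z)
The later steps are derived from this incorrect expression, so the error originates in Step 2.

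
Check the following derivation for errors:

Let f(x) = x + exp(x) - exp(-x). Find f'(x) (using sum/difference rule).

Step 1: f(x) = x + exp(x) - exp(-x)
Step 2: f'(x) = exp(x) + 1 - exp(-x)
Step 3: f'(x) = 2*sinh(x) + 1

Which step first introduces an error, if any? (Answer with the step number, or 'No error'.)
Step 2

Step 2 is incorrect due to a sign flip.
The step shows: exp(x) + 1 - exp(-x)
The correct value should be: exp(x) + 1 + exp(-x)

Explanation: The sign of one term was flipped: the term exp(-x) was incorrectly written as -exp(-x)
The later steps are derived from this incorrect expression, so the error originates in Step 2.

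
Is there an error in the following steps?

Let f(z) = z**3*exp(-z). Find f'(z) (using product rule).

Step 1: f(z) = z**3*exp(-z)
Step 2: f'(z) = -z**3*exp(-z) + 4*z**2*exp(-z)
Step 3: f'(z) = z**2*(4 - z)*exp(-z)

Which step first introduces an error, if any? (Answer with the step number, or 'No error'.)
Step 2

Step 2 is incorrect due to a wrong coefficient.
The step shows: -z**3*exp(-z) + 4*z**2*exp(-z)
The correct value should be: -z**3*exp(-z) + 3*z**2*exp(-z)

Explanation: The coefficient 3 was incorrectly written as 4: the term 3*z**2*exp(-z) was incorrectly written as 4*z**2*exp(-z)
The later steps are derived from this incorrect expression, so the error originates in Step 2.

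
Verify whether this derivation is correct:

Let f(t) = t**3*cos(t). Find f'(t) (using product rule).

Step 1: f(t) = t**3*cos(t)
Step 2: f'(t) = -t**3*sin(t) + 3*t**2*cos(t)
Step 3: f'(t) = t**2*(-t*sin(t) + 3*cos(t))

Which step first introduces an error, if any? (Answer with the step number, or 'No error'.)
No error

All steps in this derivation are correct.
The final answer f'(t) = t**2*(-t*sin(t) + 3*cos(t)) is valid.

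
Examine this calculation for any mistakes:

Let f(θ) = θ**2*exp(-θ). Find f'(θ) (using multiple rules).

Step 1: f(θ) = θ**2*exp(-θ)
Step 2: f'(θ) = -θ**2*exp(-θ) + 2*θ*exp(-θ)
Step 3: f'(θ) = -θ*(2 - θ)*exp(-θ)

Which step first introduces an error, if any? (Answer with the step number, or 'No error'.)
Step 3

Step 3 is incorrect due to a sign flip.
The step shows: -θ*(2 - θ)*exp(-θ)
The correct value should be: θ*(2 - θ)*exp(-θ)

Explanation: The sign of the whole expression was flipped: the term θ*(2 - θ)*exp(-θ) was incorrectly written as -θ*(2 - θ)*exp(-θ)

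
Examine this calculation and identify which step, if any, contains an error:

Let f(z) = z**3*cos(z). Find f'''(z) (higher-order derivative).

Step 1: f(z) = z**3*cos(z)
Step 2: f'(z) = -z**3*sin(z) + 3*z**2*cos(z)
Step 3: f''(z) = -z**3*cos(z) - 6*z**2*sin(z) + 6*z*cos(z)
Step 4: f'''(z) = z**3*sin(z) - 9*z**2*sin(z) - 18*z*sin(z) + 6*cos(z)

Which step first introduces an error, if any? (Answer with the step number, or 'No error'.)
Step 4

Step 4 is incorrect due to a wrong trig function.
The step shows: z**3*sin(z) - 9*z**2*sin(z) - 18*z*sin(z) + 6*cos(z)
The correct value should be: z**3*sin(z) - 9*z**2*cos(z) - 18*z*sin(z) + 6*cos(z)

Explanation: cos(z) was incorrectly written as sin(z): the term -9*z**2*cos(z) was incorrectly written as -9*z**2*sin(z)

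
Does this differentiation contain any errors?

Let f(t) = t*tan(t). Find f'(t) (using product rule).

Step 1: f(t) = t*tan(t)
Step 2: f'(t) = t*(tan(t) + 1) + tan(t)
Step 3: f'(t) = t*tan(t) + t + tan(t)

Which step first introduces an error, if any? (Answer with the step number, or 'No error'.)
Step 2

Step 2 is incorrect due to a wrong exponent.
The step shows: t*(tan(t) + 1) + tan(t)
The correct value should be: t*(tan(t)**2 + 1) + tan(t)

Explanation: The exponent 2 on tan(t) was incorrectly written as 1: the term t*(tan(t)**2 + 1) was incorrectly written as t*(tan(t) + 1)
The later steps are derived from this incorrect expression, so the error originates in Step 2.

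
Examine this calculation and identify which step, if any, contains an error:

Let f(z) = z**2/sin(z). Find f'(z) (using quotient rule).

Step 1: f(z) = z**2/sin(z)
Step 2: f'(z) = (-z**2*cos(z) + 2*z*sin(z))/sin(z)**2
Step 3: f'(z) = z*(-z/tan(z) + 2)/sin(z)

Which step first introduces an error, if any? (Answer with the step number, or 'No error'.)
No error

All steps in this derivation are correct.
The final answer f'(z) = z*(-z/tan(z) + 2)/sin(z) is valid.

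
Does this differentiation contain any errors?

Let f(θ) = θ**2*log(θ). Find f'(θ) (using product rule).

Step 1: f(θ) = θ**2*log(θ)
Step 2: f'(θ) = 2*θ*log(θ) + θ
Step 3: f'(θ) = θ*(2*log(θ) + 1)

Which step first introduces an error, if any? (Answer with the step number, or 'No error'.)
No error

All steps in this derivation are correct.
The final answer f'(θ) = θ*(2*log(θ) + 1) is valid.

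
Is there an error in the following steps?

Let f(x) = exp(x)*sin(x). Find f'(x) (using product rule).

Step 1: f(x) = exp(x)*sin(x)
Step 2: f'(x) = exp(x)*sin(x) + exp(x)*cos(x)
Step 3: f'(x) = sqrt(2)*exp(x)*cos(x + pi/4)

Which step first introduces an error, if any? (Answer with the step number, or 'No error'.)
Step 3

Step 3 is incorrect due to a wrong trig function.
The step shows: sqrt(2)*exp(x)*cos(x + pi/4)
The correct value should be: sqrt(2)*exp(x)*sin(x + pi/4)

Explanation: sin(x + pi/4) was incorrectly written as cos(x + pi/4): the term sqrt(2)*exp(x)*sin(x + pi/4) was incorrectly written as sqrt(2)*exp(x)*cos(x + pi/4)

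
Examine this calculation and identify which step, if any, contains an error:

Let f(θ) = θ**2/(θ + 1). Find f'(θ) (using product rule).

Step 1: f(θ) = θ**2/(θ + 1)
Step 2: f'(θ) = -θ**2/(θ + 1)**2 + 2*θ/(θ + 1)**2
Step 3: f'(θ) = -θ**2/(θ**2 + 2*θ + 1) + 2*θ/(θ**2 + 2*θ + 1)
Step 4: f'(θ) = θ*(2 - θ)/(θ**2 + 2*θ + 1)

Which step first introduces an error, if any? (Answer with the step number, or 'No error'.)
Step 2

Step 2 is incorrect due to a wrong exponent.
The step shows: -θ**2/(θ + 1)**2 + 2*θ/(θ + 1)**2
The correct value should be: -θ**2/(θ + 1)**2 + 2*θ/(θ + 1)

Explanation: The exponent -1 on θ + 1 was incorrectly written as -2: the term 2*θ/(θ + 1) was incorrectly written as 2*θ/(θ + 1)**2
The later steps are derived from this incorrect expression, so the error originates in Step 2.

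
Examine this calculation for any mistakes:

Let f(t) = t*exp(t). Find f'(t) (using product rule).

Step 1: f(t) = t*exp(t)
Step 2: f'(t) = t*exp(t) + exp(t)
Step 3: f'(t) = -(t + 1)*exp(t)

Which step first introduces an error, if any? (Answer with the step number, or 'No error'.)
Step 3

Step 3 is incorrect due to a sign flip.
The step shows: -(t + 1)*exp(t)
The correct value should be: (t + 1)*exp(t)

Explanation: The sign of the whole expression was flipped: the term (t + 1)*exp(t) was incorrectly written as -(t + 1)*exp(t)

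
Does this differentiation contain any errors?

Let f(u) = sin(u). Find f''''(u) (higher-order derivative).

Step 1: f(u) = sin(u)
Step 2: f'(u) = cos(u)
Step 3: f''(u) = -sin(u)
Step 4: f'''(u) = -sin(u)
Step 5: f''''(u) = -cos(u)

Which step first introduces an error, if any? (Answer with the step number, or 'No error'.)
Step 4

Step 4 is incorrect due to a wrong trig function.
The step shows: -sin(u)
The correct value should be: -cos(u)

Explanation: cos(u) was incorrectly written as sin(u): the term -cos(u) was incorrectly written as -sin(u)
The later steps are derived from this incorrect expression, so the error originates in Step 4.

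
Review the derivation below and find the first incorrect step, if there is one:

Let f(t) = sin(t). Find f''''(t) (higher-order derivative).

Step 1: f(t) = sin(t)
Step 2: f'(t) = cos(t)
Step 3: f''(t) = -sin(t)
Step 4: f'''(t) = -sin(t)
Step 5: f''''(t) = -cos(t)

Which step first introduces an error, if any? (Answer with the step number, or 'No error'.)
Step 4

Step 4 is incorrect due to a wrong trig function.
The step shows: -sin(t)
The correct value should be: -cos(t)

Explanation: cos(t) was incorrectly written as sin(t): the term -cos(t) was incorrectly written as -sin(t)
The later steps are derived from this incorrect expression, so the error originates in Step 4.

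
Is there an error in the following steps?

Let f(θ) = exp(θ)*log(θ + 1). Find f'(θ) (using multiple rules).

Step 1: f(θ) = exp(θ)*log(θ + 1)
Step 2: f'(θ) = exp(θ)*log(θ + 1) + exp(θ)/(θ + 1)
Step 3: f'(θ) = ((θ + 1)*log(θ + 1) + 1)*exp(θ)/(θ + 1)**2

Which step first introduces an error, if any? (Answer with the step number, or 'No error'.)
Step 3

Step 3 is incorrect due to a wrong exponent.
The step shows: ((θ + 1)*log(θ + 1) + 1)*exp(θ)/(θ + 1)**2
The correct value should be: ((θ + 1)*log(θ + 1) + 1)*exp(θ)/(θ + 1)

Explanation: The exponent -1 on θ + 1 was incorrectly written as -2: the term ((θ + 1)*log(θ + 1) + 1)*exp(θ)/(θ + 1) was incorrectly written as ((θ + 1)*log(θ + 1) + 1)*exp(θ)/(θ + 1)**2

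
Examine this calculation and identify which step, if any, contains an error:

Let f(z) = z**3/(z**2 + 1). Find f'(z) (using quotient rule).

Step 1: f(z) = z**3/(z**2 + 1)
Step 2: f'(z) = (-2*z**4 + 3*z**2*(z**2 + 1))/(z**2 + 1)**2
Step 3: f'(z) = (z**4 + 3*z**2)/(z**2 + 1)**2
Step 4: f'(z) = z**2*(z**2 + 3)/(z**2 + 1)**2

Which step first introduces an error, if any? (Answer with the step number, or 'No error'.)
No error

All steps in this derivation are correct.
The final answer f'(z) = z**2*(z**2 + 3)/(z**2 + 1)**2 is valid.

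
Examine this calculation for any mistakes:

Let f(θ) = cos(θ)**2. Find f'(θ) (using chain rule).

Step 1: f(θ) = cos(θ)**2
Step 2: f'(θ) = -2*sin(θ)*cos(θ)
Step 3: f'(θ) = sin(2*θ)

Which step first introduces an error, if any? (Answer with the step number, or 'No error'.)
Step 3

Step 3 is incorrect due to a sign flip.
The step shows: sin(2*θ)
The correct value should be: -sin(2*θ)

Explanation: The sign of the whole expression was flipped: the term -sin(2*θ) was incorrectly written as sin(2*θ)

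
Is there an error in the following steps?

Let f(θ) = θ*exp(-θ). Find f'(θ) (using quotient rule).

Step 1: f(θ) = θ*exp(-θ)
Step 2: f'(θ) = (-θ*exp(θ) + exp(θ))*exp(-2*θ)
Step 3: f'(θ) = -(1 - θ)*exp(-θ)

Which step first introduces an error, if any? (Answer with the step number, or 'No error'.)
Step 3

Step 3 is incorrect due to a sign flip.
The step shows: -(1 - θ)*exp(-θ)
The correct value should be: (1 - θ)*exp(-θ)

Explanation: The sign of the whole expression was flipped: the term (1 - θ)*exp(-θ) was incorrectly written as -(1 - θ)*exp(-θ)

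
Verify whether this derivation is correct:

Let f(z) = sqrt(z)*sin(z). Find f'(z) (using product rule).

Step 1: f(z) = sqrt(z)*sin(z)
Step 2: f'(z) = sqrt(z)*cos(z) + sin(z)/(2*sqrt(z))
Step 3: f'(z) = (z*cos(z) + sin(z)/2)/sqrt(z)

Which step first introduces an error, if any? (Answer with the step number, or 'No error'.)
No error

All steps in this derivation are correct.
The final answer f'(z) = (z*cos(z) + sin(z)/2)/sqrt(z) is valid.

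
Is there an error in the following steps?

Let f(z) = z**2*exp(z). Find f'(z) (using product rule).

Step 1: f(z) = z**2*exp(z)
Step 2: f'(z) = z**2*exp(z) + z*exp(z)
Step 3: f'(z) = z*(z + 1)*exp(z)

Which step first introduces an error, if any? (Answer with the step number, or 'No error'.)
Step 2

Step 2 is incorrect due to a wrong coefficient.
The step shows: z**2*exp(z) + z*exp(z)
The correct value should be: z**2*exp(z) + 2*z*exp(z)

Explanation: The coefficient 2 was incorrectly written as 1: the term 2*z*exp(z) was incorrectly written as z*exp(z)
The later steps are derived from this incorrect expression, so the error originates in Step 2.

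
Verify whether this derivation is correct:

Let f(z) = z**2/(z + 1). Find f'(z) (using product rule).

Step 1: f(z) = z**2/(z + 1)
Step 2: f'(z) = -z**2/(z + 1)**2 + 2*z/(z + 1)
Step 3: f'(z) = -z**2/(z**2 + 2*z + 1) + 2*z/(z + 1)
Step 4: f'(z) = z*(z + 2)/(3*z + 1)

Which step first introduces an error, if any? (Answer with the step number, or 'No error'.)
Step 4

Step 4 is incorrect due to a wrong exponent.
The step shows: z*(z + 2)/(3*z + 1)
The correct value should be: z*(z + 2)/(z**2 + 2*z + 1)

Explanation: The exponent 2 on z was incorrectly written as 1: the term z*(z + 2)/(z**2 + 2*z + 1) was incorrectly written as z*(z + 2)/(3*z + 1)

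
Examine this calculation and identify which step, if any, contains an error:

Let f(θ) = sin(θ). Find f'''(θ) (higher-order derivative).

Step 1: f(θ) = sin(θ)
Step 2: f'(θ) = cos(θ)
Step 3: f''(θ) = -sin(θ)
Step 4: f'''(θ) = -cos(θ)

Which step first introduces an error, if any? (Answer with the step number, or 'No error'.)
No error

All steps in this derivation are correct.
The final answer f'''(θ) = -cos(θ) is valid.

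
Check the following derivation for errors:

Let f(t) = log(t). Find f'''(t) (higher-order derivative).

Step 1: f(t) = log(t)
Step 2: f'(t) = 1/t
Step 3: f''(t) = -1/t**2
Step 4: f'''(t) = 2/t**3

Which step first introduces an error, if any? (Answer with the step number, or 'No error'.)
No error

All steps in this derivation are correct.
The final answer f'''(t) = 2/t**3 is valid.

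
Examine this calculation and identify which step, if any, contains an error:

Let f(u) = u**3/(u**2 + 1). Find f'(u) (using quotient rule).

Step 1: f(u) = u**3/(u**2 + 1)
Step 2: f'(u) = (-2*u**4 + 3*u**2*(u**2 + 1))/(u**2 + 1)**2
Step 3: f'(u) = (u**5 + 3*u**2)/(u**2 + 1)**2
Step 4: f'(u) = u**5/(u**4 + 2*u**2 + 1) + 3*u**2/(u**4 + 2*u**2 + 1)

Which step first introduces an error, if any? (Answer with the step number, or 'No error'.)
Step 3

Step 3 is incorrect due to a wrong exponent.
The step shows: (u**5 + 3*u**2)/(u**2 + 1)**2
The correct value should be: (u**4 + 3*u**2)/(u**2 + 1)**2

Explanation: The exponent 4 on u was incorrectly written as 5: the term (u**4 + 3*u**2)/(u**2 + 1)**2 was incorrectly written as (u**5 + 3*u**2)/(u**2 + 1)**2
The later steps are derived from this incorrect expression, so the error originates in Step 3.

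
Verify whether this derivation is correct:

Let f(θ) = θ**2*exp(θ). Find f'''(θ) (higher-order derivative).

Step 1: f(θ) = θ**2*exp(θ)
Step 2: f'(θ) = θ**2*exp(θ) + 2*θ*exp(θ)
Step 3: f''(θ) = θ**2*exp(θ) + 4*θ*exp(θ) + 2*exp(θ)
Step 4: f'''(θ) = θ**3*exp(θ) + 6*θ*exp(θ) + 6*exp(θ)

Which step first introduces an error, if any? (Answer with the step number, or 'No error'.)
Step 4

Step 4 is incorrect due to a wrong exponent.
The step shows: θ**3*exp(θ) + 6*θ*exp(θ) + 6*exp(θ)
The correct value should be: θ**2*exp(θ) + 6*θ*exp(θ) + 6*exp(θ)

Explanation: The exponent 2 on θ was incorrectly written as 3: the term θ**2*exp(θ) was incorrectly written as θ**3*exp(θ)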